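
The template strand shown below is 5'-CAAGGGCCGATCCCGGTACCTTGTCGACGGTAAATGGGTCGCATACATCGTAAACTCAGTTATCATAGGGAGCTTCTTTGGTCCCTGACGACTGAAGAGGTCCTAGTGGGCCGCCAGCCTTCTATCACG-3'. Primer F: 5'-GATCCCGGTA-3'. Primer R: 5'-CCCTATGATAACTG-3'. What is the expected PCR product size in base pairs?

62 bp

The forward primer matches the template at positions 9–18.
The reverse primer's reverse complement is CAGTTATCATAGGG, which matches the template at positions 57–70.
Product length = (reverse-primer end) − (forward-primer start) + 1 = 70 − 9 + 1 = 62 bp.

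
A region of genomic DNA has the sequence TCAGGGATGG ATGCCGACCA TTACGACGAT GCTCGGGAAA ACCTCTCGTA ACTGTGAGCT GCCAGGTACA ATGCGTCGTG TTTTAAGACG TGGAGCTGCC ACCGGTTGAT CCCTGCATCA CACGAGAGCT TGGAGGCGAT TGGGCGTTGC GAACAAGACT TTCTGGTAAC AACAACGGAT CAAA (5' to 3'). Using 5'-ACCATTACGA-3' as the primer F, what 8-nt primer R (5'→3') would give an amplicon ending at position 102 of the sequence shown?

5'-GTGGCAGC-3'

The forward primer binds at positions 17–26; the product's 3' end on the top strand is position 102.
The reverse primer anneals to the top strand over positions 95–102, i.e. to GCTGCCAC.
Its sequence written 5'→3' is the reverse complement: GTGGCAGC.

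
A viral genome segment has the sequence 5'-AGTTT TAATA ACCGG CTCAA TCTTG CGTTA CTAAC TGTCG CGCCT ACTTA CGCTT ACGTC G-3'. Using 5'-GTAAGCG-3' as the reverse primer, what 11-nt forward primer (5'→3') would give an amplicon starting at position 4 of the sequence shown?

The reverse primer's reverse complement CGCTTAC matches the template at positions 51–57; the product starts at position 4.
The forward primer is identical to the top strand over positions 4–14: TTTAATAACCG.

5'-TTTAATAACCG-3'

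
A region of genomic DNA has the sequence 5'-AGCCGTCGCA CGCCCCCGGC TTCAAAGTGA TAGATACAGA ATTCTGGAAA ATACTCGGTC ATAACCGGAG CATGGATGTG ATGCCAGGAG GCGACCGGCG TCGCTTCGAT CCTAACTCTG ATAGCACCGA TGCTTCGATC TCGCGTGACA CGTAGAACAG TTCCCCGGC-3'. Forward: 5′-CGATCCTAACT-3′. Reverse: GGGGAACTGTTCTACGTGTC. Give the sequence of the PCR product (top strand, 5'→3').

5'-CGATCCTAACTCTGATAGCACCGATGCTTCGATCTCGCGTGACACGTAGAACAGTTCCCC-3'

Scanning the template, CGATCCTAACT occurs at positions 107–117; this primer anneals to the bottom strand there with its 3' end pointing downstream.
Taking the reverse complement of GGGGAACTGTTCTACGTGTC gives GACACGTAGAACAGTTCCCC, found at positions 147–166 on the template; the primer anneals here to the top strand with its 3' end pointing upstream.
The product is the template from position 107 through 166 (60 bp).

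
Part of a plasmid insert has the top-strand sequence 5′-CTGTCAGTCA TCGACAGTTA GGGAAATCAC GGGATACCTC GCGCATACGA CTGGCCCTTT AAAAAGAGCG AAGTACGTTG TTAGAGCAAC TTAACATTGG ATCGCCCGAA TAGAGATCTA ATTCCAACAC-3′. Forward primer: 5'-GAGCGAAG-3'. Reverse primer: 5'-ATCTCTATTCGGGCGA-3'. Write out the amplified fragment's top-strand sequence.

5'-GAGCGAAGTACGTTGTTAGAGCAACTTAACATTGGATCGCCCGAATAGAGAT-3'

Scanning the template, GAGCGAAG occurs at positions 66–73; this primer anneals to the bottom strand there with its 3' end pointing downstream.
Taking the reverse complement of ATCTCTATTCGGGCGA gives TCGCCCGAATAGAGAT, found at positions 102–117 on the template; the primer anneals here to the top strand with its 3' end pointing upstream.
The product is the template from position 66 through 117 (52 bp).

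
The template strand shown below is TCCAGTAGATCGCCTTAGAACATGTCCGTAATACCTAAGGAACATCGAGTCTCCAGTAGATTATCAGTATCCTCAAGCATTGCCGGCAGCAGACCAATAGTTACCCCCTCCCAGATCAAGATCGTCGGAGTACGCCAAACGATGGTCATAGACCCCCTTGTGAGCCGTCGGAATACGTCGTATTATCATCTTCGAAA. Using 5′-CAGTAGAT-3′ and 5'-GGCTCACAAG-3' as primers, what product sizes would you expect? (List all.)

The forward primer CAGTAGAT matches the top strand at positions 3–10, 54–61.
The reverse primer's reverse complement is CTTGTGAGCC, matching at positions 157–166.
Each forward site pairs with the reverse site to give a product ending at position 166: sizes 164, 113 bp.

164 bp, 113 bp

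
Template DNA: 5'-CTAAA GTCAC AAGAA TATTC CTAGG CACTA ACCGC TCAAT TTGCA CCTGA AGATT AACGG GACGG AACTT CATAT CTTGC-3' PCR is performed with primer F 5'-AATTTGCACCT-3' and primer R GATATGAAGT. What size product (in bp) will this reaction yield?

39 bp

Forward primer AATTTGCACCT is found on the top strand at positions 38–48.
Reverse complement of the reverse primer: ACTTCATATC. This occurs on the top strand at positions 67–76.
Amplicon spans positions 38–76: 39 bp.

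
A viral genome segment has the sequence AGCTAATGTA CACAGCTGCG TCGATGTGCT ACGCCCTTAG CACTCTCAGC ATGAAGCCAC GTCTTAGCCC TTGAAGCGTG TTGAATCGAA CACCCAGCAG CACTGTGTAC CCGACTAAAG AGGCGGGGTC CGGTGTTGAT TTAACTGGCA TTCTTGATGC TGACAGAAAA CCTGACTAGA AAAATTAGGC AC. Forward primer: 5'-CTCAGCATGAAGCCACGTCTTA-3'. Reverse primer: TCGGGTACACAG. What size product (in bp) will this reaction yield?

70 bp

Forward primer CTCAGCATGAAGCCACGTCTTA is found on the top strand at positions 45–66.
The reverse primer's reverse complement is CTGTGTACCCGA, which matches the template at positions 103–114.
Amplicon spans positions 45–114: 70 bp.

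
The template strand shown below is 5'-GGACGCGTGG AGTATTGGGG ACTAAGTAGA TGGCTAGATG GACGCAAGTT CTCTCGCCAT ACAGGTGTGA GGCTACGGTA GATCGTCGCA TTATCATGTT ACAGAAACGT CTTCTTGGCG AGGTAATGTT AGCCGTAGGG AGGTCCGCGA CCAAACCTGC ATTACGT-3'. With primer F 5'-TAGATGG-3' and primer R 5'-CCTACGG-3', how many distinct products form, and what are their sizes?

Two products: 113 bp, 105 bp

The forward primer TAGATGG matches the top strand at positions 27–33, 35–41.
The reverse primer's reverse complement is CCGTAGG, matching at positions 133–139.
Each forward site pairs with the reverse site to give a product ending at position 139: sizes 113, 105 bp.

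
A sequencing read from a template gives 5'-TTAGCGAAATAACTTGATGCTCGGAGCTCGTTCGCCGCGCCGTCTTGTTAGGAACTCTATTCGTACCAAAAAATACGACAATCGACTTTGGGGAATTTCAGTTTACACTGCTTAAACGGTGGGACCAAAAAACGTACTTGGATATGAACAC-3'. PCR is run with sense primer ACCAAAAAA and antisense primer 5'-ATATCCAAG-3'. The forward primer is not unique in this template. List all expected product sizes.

81 bp, 22 bp

The forward primer ACCAAAAAA matches the top strand at positions 65–73, 124–132.
The reverse primer's reverse complement is CTTGGATAT, matching at positions 137–145.
Each forward site pairs with the reverse site to give a product ending at position 145: sizes 81, 22 bp.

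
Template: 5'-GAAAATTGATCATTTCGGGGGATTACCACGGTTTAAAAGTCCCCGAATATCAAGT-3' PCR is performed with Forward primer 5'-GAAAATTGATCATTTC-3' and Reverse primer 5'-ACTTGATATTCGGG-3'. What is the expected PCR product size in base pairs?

Forward primer GAAAATTGATCATTTC is found on the top strand at positions 1–16.
The reverse primer's reverse complement is CCCGAATATCAAGT, which matches the template at positions 42–55.
Product length = (reverse-primer end) − (forward-primer start) + 1 = 55 − 1 + 1 = 55 bp.

55 bp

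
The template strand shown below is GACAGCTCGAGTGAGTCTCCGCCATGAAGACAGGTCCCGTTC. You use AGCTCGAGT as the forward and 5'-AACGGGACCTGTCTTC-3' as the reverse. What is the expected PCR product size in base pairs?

Forward primer AGCTCGAGT is found on the top strand at positions 4–12.
The reverse primer's reverse complement is GAAGACAGGTCCCGTT, which matches the template at positions 26–41.
Amplicon spans positions 4–41: 38 bp.

38 bp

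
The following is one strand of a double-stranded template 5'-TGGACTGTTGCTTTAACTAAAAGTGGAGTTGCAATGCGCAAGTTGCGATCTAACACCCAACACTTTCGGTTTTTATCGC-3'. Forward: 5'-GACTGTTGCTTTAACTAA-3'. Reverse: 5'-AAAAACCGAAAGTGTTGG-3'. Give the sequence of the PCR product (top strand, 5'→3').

The forward primer matches the template at positions 3–20.
Reverse complement of the reverse primer: CCAACACTTTCGGTTTTT. This occurs on the top strand at positions 57–74.
The product is the template from position 3 through 74 (72 bp).

5'-GACTGTTGCTTTAACTAAAAGTGGAGTTGCAATGCGCAAGTTGCGATCTAACACCCAACACTTTCGGTTTTT-3'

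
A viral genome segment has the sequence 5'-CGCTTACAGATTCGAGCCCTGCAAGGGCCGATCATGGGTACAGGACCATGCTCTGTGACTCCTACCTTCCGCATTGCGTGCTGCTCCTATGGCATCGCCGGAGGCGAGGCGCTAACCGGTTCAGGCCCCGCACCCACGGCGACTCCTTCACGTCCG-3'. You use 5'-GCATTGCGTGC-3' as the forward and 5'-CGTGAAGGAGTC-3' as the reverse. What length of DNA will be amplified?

82 bp

The forward primer matches the template at positions 71–81.
Taking the reverse complement of CGTGAAGGAGTC gives GACTCCTTCACG, found at positions 141–152 on the template; the primer anneals here to the top strand with its 3' end pointing upstream.
The product runs from position 71 to position 152, so its length is 152 − 71 + 1 = 82 bp.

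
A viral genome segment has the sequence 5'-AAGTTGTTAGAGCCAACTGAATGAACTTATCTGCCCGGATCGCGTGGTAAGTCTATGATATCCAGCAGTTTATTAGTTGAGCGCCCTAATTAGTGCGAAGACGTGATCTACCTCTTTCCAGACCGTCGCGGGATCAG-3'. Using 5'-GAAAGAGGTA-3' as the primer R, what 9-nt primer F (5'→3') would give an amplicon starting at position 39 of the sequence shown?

5'-ATCGCGTGG-3'

The reverse primer's reverse complement TACCTCTTTC matches the template at positions 109–118; the product starts at position 39.
The forward primer is identical to the top strand over positions 39–47: ATCGCGTGG.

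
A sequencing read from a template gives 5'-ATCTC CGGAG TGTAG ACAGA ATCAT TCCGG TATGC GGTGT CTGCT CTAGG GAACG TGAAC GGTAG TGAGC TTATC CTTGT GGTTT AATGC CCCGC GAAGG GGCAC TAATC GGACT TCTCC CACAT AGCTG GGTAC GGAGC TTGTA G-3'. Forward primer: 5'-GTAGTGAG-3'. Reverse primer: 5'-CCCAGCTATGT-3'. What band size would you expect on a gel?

Scanning the template, GTAGTGAG occurs at positions 62–69; this primer anneals to the bottom strand there with its 3' end pointing downstream.
Reverse complement of the reverse primer: ACATAGCTGGG. This occurs on the top strand at positions 122–132.
Product length = (reverse-primer end) − (forward-primer start) + 1 = 132 − 62 + 1 = 71 bp.

71 bp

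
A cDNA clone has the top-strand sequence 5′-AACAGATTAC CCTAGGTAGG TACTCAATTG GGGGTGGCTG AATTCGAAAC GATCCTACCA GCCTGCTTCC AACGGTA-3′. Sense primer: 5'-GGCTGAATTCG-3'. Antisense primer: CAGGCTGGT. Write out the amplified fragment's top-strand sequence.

Forward primer GGCTGAATTCG is found on the top strand at positions 36–46.
The reverse primer's reverse complement is ACCAGCCTG, which matches the template at positions 57–65.
The product is the template from position 36 through 65 (30 bp).

5'-GGCTGAATTCGAAACGATCCTACCAGCCTG-3'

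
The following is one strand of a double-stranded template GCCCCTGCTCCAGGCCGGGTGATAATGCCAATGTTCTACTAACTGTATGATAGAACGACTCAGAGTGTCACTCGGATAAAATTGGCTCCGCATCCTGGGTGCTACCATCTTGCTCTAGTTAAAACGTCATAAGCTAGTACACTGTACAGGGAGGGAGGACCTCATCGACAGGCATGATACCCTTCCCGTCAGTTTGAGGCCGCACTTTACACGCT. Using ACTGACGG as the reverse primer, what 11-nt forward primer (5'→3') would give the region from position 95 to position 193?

The reverse primer's reverse complement CCGTCAGT matches the template at positions 186–193; the product starts at position 95.
The forward primer is identical to the top strand over positions 95–105: CTGGGTGCTAC.

5'-CTGGGTGCTAC-3'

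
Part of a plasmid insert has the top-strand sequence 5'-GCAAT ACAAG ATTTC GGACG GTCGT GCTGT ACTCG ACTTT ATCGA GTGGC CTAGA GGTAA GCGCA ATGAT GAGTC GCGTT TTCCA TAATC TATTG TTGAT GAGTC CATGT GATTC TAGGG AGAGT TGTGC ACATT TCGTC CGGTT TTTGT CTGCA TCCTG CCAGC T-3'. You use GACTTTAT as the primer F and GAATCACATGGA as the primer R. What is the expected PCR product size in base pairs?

81 bp

The forward primer matches the template at positions 35–42.
Taking the reverse complement of GAATCACATGGA gives TCCATGTGATTC, found at positions 104–115 on the template; the primer anneals here to the top strand with its 3' end pointing upstream.
Product length = (reverse-primer end) − (forward-primer start) + 1 = 115 − 35 + 1 = 81 bp.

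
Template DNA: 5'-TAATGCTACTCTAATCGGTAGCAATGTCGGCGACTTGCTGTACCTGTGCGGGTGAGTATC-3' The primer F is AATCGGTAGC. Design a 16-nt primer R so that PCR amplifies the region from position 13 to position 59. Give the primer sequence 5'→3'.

5'-ATACTCACCCGCACAG-3'

The product's 3' end on the top strand is position 59.
The reverse primer anneals to the top strand over positions 44–59, i.e. to CTGTGCGGGTGAGTAT.
Its sequence written 5'→3' is the reverse complement: ATACTCACCCGCACAG.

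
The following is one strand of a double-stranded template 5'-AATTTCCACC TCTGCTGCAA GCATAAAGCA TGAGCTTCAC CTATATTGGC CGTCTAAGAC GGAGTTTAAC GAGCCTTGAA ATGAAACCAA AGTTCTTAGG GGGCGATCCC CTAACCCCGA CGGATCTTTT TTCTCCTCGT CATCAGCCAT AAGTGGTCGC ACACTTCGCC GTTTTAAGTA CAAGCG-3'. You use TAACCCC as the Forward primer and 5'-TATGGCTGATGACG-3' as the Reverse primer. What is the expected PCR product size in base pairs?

Forward primer TAACCCC is found on the top strand at positions 112–118.
Taking the reverse complement of TATGGCTGATGACG gives CGTCATCAGCCATA, found at positions 138–151 on the template; the primer anneals here to the top strand with its 3' end pointing upstream.
Product length = (reverse-primer end) − (forward-primer start) + 1 = 151 − 112 + 1 = 40 bp.

40 bp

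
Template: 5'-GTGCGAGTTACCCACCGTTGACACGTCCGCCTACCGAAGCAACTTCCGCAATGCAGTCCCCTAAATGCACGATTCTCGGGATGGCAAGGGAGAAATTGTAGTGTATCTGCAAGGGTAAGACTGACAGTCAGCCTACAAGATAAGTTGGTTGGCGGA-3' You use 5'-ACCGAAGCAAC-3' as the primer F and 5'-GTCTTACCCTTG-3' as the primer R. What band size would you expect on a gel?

Scanning the template, ACCGAAGCAAC occurs at positions 33–43; this primer anneals to the bottom strand there with its 3' end pointing downstream.
Reverse complement of the reverse primer: CAAGGGTAAGAC. This occurs on the top strand at positions 110–121.
Product length = (reverse-primer end) − (forward-primer start) + 1 = 121 − 33 + 1 = 89 bp.

89 bp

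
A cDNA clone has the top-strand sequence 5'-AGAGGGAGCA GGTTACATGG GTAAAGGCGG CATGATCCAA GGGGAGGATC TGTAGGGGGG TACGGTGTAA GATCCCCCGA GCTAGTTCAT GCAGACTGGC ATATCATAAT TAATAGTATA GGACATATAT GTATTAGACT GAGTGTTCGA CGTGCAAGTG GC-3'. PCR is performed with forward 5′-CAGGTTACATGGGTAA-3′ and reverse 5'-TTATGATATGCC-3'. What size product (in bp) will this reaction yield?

Forward primer CAGGTTACATGGGTAA is found on the top strand at positions 9–24.
The reverse primer's reverse complement is GGCATATCATAA, which matches the template at positions 98–109.
Product length = (reverse-primer end) − (forward-primer start) + 1 = 109 − 9 + 1 = 101 bp.

101 bp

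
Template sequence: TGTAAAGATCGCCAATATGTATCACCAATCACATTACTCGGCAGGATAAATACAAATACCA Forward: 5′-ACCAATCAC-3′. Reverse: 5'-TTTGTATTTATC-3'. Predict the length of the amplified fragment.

Forward primer ACCAATCAC is found on the top strand at positions 24–32.
The reverse primer's reverse complement is GATAAATACAAA, which matches the template at positions 45–56.
Product length = (reverse-primer end) − (forward-primer start) + 1 = 56 − 24 + 1 = 33 bp.

33 bp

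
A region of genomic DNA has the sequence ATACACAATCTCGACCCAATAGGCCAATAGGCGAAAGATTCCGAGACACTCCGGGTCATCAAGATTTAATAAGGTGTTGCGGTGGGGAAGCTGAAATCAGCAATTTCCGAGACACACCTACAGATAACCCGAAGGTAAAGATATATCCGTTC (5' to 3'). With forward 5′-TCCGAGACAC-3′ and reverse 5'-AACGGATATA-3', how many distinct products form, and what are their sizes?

Two products: 112 bp, 46 bp

The forward primer TCCGAGACAC matches the top strand at positions 40–49, 106–115.
The reverse primer's reverse complement is TATATCCGTT, matching at positions 142–151.
Each forward site pairs with the reverse site to give a product ending at position 151: sizes 112, 46 bp.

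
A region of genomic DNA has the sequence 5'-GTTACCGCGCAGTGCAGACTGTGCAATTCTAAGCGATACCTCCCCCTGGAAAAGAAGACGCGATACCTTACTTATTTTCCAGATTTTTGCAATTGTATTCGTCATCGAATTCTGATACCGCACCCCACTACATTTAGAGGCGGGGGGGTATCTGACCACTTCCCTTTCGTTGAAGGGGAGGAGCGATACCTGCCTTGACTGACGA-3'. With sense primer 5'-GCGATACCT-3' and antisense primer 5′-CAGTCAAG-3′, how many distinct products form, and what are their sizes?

Three products: 169 bp, 142 bp, 19 bp

The forward primer GCGATACCT matches the top strand at positions 33–41, 60–68, 183–191.
The reverse primer's reverse complement is CTTGACTG, matching at positions 194–201.
Each forward site pairs with the reverse site to give a product ending at position 201: sizes 169, 142, 19 bp.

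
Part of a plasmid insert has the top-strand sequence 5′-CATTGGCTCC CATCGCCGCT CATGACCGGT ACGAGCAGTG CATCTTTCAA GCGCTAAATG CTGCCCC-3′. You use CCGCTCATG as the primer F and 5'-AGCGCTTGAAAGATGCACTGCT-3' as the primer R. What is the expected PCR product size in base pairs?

40 bp

Scanning the template, CCGCTCATG occurs at positions 16–24; this primer anneals to the bottom strand there with its 3' end pointing downstream.
Taking the reverse complement of AGCGCTTGAAAGATGCACTGCT gives AGCAGTGCATCTTTCAAGCGCT, found at positions 34–55 on the template; the primer anneals here to the top strand with its 3' end pointing upstream.
The product runs from position 16 to position 55, so its length is 55 − 16 + 1 = 40 bp.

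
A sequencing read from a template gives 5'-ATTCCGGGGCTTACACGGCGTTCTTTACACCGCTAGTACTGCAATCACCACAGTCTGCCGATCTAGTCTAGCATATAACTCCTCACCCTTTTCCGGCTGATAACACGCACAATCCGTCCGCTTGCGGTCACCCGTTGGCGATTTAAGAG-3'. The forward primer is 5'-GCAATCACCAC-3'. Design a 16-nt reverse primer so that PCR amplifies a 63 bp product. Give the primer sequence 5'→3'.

5'-TTATCAGCCGGAAAAG-3'

The forward primer binds at positions 41–51, so a 63 bp product ends at position 41 + 63 − 1 = 103.
The reverse primer anneals to the top strand over positions 88–103, i.e. to CTTTTCCGGCTGATAA.
Its sequence written 5'→3' is the reverse complement: TTATCAGCCGGAAAAG.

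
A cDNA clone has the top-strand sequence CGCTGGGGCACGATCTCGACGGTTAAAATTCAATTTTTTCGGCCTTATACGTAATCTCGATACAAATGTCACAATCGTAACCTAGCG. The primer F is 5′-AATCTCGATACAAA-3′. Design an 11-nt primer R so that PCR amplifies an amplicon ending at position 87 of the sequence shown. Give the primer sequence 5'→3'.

The forward primer binds at positions 53–66; the product's 3' end on the top strand is position 87.
The reverse primer anneals to the top strand over positions 77–87, i.e. to GTAACCTAGCG.
Its sequence written 5'→3' is the reverse complement: CGCTAGGTTAC.

5'-CGCTAGGTTAC-3'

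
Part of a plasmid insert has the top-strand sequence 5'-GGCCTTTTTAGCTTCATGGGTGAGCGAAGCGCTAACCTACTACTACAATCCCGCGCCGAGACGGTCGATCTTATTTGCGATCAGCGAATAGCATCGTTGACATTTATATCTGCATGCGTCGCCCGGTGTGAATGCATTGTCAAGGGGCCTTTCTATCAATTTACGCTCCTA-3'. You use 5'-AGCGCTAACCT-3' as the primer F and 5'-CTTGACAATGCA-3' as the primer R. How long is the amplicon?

117 bp

Scanning the template, AGCGCTAACCT occurs at positions 28–38; this primer anneals to the bottom strand there with its 3' end pointing downstream.
The reverse primer's reverse complement is TGCATTGTCAAG, which matches the template at positions 133–144.
Amplicon spans positions 28–144: 117 bp.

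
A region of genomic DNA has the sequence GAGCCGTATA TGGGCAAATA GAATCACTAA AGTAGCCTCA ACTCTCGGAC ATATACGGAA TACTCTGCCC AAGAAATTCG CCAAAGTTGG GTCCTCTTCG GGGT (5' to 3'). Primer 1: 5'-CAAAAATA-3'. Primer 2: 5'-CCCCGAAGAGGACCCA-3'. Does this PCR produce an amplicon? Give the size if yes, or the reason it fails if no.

No product — primer 1 has no binding site in the template.

Primer 1 (CAAAAATA) does not match the top strand, and its reverse complement TATTTTTG does not match either.
With no annealing site for primer 1, no amplification occurs.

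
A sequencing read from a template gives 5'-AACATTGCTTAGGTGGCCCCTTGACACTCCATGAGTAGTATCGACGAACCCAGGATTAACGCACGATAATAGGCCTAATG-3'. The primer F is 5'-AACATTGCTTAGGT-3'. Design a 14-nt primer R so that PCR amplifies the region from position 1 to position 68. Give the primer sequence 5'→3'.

The product's 3' end on the top strand is position 68.
The reverse primer anneals to the top strand over positions 55–68, i.e. to ATTAACGCACGATA.
Its sequence written 5'→3' is the reverse complement: TATCGTGCGTTAAT.

5'-TATCGTGCGTTAAT-3'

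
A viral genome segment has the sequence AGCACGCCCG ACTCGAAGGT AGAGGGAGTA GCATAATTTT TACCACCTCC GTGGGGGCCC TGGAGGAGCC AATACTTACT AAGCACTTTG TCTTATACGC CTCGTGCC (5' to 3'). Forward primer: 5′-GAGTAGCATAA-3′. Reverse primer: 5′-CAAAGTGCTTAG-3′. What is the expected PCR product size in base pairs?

Forward primer GAGTAGCATAA is found on the top strand at positions 26–36.
The reverse primer's reverse complement is CTAAGCACTTTG, which matches the template at positions 79–90.
Product length = (reverse-primer end) − (forward-primer start) + 1 = 90 − 26 + 1 = 65 bp.

65 bp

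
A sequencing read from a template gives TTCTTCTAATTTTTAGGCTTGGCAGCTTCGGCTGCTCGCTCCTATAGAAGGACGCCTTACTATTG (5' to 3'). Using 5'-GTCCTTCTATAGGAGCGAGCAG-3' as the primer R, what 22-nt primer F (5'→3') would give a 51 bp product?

The reverse primer's reverse complement CTGCTCGCTCCTATAGAAGGAC matches the template at positions 32–53, so the product ends at position 53.
A 51 bp product then starts at position 53 − 51 + 1 = 3.
The forward primer is identical to the top strand there: CTTCTAATTTTTAGGCTTGGCA.

5'-CTTCTAATTTTTAGGCTTGGCA-3'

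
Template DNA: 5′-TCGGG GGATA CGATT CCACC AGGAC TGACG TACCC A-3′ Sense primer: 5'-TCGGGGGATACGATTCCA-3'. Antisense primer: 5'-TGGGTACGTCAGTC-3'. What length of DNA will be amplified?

36 bp

Forward primer TCGGGGGATACGATTCCA is found on the top strand at positions 1–18.
The reverse primer's reverse complement is GACTGACGTACCCA, which matches the template at positions 23–36.
Product length = (reverse-primer end) − (forward-primer start) + 1 = 36 − 1 + 1 = 36 bp.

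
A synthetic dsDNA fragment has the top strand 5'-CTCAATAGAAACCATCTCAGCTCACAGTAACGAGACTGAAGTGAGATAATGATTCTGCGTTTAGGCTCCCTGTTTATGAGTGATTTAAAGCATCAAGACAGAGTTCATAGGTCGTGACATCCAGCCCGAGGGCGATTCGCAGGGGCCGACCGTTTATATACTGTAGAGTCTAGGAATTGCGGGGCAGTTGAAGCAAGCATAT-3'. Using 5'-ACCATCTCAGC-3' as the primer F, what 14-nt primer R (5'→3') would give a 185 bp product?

5'-TGCTTCAACTGCCC-3'

The forward primer binds at positions 11–21, so a 185 bp product ends at position 11 + 185 − 1 = 195.
The reverse primer anneals to the top strand over positions 182–195, i.e. to GGGCAGTTGAAGCA.
Its sequence written 5'→3' is the reverse complement: TGCTTCAACTGCCC.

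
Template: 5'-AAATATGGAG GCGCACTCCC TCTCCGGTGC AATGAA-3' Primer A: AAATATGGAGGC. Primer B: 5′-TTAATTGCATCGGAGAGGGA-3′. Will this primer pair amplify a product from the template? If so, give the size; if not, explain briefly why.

Primer B (TTAATTGCATCGGAGAGGGA) does not match the top strand, and its reverse complement TCCCTCTCCGATGCAATTAA does not match either.
With no annealing site for primer B, no amplification occurs.

No product — primer B has no binding site in the template.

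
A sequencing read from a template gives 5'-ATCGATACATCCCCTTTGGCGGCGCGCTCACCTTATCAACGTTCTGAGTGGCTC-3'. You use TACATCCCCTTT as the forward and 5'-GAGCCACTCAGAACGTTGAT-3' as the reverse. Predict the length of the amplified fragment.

49 bp

Forward primer TACATCCCCTTT is found on the top strand at positions 6–17.
Reverse complement of the reverse primer: ATCAACGTTCTGAGTGGCTC. This occurs on the top strand at positions 35–54.
Product length = (reverse-primer end) − (forward-primer start) + 1 = 54 − 6 + 1 = 49 bp.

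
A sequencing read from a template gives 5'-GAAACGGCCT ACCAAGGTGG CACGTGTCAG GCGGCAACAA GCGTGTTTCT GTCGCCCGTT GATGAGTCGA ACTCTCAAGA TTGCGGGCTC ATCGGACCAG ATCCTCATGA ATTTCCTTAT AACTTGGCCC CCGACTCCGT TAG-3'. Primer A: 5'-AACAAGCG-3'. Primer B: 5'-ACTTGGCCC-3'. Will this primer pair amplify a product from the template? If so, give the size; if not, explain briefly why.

Primer A (AACAAGCG) matches the top strand at positions 36–43 (3' end points downstream).
Primer B (ACTTGGCCC) also matches the top strand directly, at positions 122–130 — its reverse complement GGGCCAAGT is not present.
Both primers anneal to the bottom strand with 3' ends pointing the same way, so neither can prime synthesis back toward the other.

No product — both primers anneal to the same strand and extend in the same direction.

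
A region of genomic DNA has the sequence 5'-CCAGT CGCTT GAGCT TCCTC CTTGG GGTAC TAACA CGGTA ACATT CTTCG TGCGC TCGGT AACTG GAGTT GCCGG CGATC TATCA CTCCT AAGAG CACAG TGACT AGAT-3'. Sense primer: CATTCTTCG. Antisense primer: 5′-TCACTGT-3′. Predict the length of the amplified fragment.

62 bp

The forward primer matches the template at positions 42–50.
Reverse complement of the reverse primer: ACAGTGA. This occurs on the top strand at positions 97–103.
Product length = (reverse-primer end) − (forward-primer start) + 1 = 103 − 42 + 1 = 62 bp.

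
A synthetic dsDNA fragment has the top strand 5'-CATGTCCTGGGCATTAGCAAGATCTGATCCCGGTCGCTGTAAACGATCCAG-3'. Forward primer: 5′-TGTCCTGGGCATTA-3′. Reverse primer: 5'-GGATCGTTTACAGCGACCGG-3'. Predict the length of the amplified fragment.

Scanning the template, TGTCCTGGGCATTA occurs at positions 3–16; this primer anneals to the bottom strand there with its 3' end pointing downstream.
The reverse primer's reverse complement is CCGGTCGCTGTAAACGATCC, which matches the template at positions 30–49.
Amplicon spans positions 3–49: 47 bp.

47 bp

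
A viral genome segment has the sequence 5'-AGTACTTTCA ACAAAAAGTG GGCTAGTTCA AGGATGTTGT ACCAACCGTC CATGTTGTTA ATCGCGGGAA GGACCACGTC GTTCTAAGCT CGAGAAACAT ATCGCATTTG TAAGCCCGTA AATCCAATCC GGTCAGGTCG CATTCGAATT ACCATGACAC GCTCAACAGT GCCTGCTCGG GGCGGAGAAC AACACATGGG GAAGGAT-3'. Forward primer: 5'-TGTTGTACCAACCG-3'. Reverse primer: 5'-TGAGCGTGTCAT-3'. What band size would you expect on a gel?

Forward primer TGTTGTACCAACCG is found on the top strand at positions 35–48.
Taking the reverse complement of TGAGCGTGTCAT gives ATGACACGCTCA, found at positions 154–165 on the template; the primer anneals here to the top strand with its 3' end pointing upstream.
Product length = (reverse-primer end) − (forward-primer start) + 1 = 165 − 35 + 1 = 131 bp.

131 bp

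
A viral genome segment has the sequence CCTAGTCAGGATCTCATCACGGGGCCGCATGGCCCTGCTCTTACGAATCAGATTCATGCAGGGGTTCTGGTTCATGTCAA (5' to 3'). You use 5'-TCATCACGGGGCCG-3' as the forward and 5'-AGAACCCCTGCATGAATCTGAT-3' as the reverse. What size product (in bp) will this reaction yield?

55 bp

Forward primer TCATCACGGGGCCG is found on the top strand at positions 14–27.
Reverse complement of the reverse primer: ATCAGATTCATGCAGGGGTTCT. This occurs on the top strand at positions 47–68.
The product runs from position 14 to position 68, so its length is 68 − 14 + 1 = 55 bp.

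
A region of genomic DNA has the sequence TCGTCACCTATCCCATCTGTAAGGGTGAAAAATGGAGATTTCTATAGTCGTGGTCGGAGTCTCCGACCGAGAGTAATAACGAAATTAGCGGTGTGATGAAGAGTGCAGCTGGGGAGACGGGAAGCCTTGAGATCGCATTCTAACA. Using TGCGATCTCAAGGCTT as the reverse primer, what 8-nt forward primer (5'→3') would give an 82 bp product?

5'-GGAGTCTC-3'

The reverse primer's reverse complement AAGCCTTGAGATCGCA matches the template at positions 122–137, so the product ends at position 137.
An 82 bp product then starts at position 137 − 82 + 1 = 56.
The forward primer is identical to the top strand there: GGAGTCTC.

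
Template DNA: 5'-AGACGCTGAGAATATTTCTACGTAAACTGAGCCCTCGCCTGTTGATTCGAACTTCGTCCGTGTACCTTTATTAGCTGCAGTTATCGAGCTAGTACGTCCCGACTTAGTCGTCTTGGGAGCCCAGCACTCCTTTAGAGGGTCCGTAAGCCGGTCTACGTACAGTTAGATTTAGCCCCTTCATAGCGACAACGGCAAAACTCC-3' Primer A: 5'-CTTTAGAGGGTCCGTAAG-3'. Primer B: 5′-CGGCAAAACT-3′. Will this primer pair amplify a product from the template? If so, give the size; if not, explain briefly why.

No product — both primers anneal to the same strand and extend in the same direction.

Primer A (CTTTAGAGGGTCCGTAAG) matches the top strand at positions 130–147 (3' end points downstream).
Primer B (CGGCAAAACT) also matches the top strand directly, at positions 190–199 — its reverse complement AGTTTTGCCG is not present.
Both primers anneal to the bottom strand with 3' ends pointing the same way, so neither can prime synthesis back toward the other.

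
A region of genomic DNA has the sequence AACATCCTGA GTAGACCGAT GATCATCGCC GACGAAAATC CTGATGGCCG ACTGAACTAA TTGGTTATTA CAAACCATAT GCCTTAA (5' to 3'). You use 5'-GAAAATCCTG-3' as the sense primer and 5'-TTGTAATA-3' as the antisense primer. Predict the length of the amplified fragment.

40 bp

Scanning the template, GAAAATCCTG occurs at positions 34–43; this primer anneals to the bottom strand there with its 3' end pointing downstream.
Taking the reverse complement of TTGTAATA gives TATTACAA, found at positions 66–73 on the template; the primer anneals here to the top strand with its 3' end pointing upstream.
Product length = (reverse-primer end) − (forward-primer start) + 1 = 73 − 34 + 1 = 40 bp.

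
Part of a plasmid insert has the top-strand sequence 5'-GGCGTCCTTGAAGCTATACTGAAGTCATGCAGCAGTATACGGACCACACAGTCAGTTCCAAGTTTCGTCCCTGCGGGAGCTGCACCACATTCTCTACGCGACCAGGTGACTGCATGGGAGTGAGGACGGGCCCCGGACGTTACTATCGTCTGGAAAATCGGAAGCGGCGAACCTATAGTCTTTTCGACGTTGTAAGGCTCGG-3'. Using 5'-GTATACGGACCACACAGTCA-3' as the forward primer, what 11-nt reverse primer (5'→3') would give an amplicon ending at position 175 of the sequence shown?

The forward primer binds at positions 35–54; the product's 3' end on the top strand is position 175.
The reverse primer anneals to the top strand over positions 165–175, i.e. to CGGCGAACCTA.
Its sequence written 5'→3' is the reverse complement: TAGGTTCGCCG.

5'-TAGGTTCGCCG-3'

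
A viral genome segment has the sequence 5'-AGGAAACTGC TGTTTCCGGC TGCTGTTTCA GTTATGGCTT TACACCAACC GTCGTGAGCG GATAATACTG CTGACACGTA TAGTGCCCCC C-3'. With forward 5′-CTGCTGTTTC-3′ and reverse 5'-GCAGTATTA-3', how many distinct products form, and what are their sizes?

Two products: 65 bp, 52 bp

The forward primer CTGCTGTTTC matches the top strand at positions 7–16, 20–29.
The reverse primer's reverse complement is TAATACTGC, matching at positions 63–71.
Each forward site pairs with the reverse site to give a product ending at position 71: sizes 65, 52 bp.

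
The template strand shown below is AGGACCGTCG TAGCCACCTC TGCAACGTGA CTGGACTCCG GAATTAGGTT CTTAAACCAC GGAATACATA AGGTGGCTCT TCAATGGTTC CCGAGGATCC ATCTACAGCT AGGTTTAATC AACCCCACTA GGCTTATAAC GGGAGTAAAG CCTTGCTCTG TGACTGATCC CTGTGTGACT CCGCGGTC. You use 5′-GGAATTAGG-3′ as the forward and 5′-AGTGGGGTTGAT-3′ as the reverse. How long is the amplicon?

90 bp

Forward primer GGAATTAGG is found on the top strand at positions 40–48.
Reverse complement of the reverse primer: ATCAACCCCACT. This occurs on the top strand at positions 118–129.
The product runs from position 40 to position 129, so its length is 129 − 40 + 1 = 90 bp.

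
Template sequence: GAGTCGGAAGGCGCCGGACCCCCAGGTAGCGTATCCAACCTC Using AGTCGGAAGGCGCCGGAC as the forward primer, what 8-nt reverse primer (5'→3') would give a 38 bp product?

5'-GTTGGATA-3'

The forward primer binds at positions 2–19, so a 38 bp product ends at position 2 + 38 − 1 = 39.
The reverse primer anneals to the top strand over positions 32–39, i.e. to TATCCAAC.
Its sequence written 5'→3' is the reverse complement: GTTGGATA.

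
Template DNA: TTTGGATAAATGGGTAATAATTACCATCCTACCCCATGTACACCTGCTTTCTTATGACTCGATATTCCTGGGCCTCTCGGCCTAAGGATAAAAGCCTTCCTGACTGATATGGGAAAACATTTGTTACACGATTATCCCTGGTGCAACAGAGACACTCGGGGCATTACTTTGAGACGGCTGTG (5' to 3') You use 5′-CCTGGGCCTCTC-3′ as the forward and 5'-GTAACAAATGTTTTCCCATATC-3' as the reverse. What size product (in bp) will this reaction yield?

61 bp

The forward primer matches the template at positions 67–78.
Taking the reverse complement of GTAACAAATGTTTTCCCATATC gives GATATGGGAAAACATTTGTTAC, found at positions 106–127 on the template; the primer anneals here to the top strand with its 3' end pointing upstream.
The product runs from position 67 to position 127, so its length is 127 − 67 + 1 = 61 bp.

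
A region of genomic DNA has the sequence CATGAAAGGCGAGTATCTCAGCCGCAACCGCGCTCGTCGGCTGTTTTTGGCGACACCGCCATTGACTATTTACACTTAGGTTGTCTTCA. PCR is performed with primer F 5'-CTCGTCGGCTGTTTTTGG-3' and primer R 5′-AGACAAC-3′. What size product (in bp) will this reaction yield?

The forward primer matches the template at positions 33–50.
Reverse complement of the reverse primer: GTTGTCT. This occurs on the top strand at positions 80–86.
Product length = (reverse-primer end) − (forward-primer start) + 1 = 86 − 33 + 1 = 54 bp.

54 bp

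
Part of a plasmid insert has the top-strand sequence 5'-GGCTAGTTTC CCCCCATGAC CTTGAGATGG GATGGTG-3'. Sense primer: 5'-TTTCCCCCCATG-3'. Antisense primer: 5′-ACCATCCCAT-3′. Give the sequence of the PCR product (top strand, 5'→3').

5'-TTTCCCCCCATGACCTTGAGATGGGATGGT-3'

Scanning the template, TTTCCCCCCATG occurs at positions 7–18; this primer anneals to the bottom strand there with its 3' end pointing downstream.
Reverse complement of the reverse primer: ATGGGATGGT. This occurs on the top strand at positions 27–36.
The product is the template from position 7 through 36 (30 bp).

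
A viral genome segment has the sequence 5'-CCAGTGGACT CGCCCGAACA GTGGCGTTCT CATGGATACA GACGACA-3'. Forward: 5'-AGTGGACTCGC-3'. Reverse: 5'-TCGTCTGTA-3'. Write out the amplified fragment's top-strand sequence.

The forward primer matches the template at positions 3–13.
The reverse primer's reverse complement is TACAGACGA, which matches the template at positions 37–45.
The product is the template from position 3 through 45 (43 bp).

5'-AGTGGACTCGCCCGAACAGTGGCGTTCTCATGGATACAGACGA-3'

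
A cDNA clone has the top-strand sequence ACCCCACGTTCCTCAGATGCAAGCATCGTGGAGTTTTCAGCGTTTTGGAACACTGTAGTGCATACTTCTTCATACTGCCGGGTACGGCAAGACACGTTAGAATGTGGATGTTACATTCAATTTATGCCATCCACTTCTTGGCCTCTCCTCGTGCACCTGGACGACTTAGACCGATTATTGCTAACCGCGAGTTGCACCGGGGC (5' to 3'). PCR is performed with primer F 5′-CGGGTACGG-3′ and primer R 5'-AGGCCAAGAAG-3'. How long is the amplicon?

Forward primer CGGGTACGG is found on the top strand at positions 79–87.
Taking the reverse complement of AGGCCAAGAAG gives CTTCTTGGCCT, found at positions 134–144 on the template; the primer anneals here to the top strand with its 3' end pointing upstream.
Product length = (reverse-primer end) − (forward-primer start) + 1 = 144 − 79 + 1 = 66 bp.

66 bp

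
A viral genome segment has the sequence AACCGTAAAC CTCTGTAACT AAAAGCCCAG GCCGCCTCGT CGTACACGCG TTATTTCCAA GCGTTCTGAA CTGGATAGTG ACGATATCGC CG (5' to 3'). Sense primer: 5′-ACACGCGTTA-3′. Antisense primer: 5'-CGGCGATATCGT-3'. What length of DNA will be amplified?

49 bp

Forward primer ACACGCGTTA is found on the top strand at positions 44–53.
The reverse primer's reverse complement is ACGATATCGCCG, which matches the template at positions 81–92.
Product length = (reverse-primer end) − (forward-primer start) + 1 = 92 − 44 + 1 = 49 bp.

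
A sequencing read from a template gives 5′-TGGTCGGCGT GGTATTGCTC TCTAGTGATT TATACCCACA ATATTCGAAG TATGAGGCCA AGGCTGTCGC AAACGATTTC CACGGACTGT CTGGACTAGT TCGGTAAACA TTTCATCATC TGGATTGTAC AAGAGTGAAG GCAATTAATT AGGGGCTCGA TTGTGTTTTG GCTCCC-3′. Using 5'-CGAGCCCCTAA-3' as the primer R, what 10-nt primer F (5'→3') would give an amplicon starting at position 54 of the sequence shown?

5'-GAGGCCAAGG-3'

The reverse primer's reverse complement TTAGGGGCTCG matches the template at positions 149–159; the product starts at position 54.
The forward primer is identical to the top strand over positions 54–63: GAGGCCAAGG.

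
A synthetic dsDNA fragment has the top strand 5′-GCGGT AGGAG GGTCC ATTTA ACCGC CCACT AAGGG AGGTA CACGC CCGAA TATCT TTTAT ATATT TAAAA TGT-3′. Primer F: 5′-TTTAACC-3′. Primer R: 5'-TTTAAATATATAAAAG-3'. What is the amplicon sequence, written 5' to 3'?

Forward primer TTTAACC is found on the top strand at positions 17–23.
Taking the reverse complement of TTTAAATATATAAAAG gives CTTTTATATATTTAAA, found at positions 54–69 on the template; the primer anneals here to the top strand with its 3' end pointing upstream.
The product is the template from position 17 through 69 (53 bp).

5'-TTTAACCGCCCACTAAGGGAGGTACACGCCCGAATATCTTTTATATATTTAAA-3'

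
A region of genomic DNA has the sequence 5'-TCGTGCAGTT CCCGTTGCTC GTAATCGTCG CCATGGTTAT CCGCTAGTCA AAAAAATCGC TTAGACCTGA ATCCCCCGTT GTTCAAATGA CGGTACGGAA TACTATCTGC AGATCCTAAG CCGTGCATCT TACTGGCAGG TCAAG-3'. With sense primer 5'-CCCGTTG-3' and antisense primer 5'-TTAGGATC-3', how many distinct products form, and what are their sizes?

The forward primer CCCGTTG matches the top strand at positions 11–17, 75–81.
The reverse primer's reverse complement is GATCCTAA, matching at positions 112–119.
Each forward site pairs with the reverse site to give a product ending at position 119: sizes 109, 45 bp.

Two products: 109 bp, 45 bp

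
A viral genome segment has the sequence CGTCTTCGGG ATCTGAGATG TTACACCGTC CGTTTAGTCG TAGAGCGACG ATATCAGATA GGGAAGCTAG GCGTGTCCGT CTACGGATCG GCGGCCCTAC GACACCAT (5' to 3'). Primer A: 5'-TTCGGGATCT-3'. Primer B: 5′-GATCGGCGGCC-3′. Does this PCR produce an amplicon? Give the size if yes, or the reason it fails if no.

No product — both primers anneal to the same strand and extend in the same direction.

Primer A (TTCGGGATCT) matches the top strand at positions 5–14 (3' end points downstream).
Primer B (GATCGGCGGCC) also matches the top strand directly, at positions 86–96 — its reverse complement GGCCGCCGATC is not present.
Both primers anneal to the bottom strand with 3' ends pointing the same way, so neither can prime synthesis back toward the other.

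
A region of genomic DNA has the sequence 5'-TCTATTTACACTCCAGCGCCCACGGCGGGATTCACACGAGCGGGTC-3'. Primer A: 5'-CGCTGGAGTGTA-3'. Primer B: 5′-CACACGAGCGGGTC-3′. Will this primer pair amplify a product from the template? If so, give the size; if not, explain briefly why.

No product — the primers' 3' ends point away from each other.

Primer A (CGCTGGAGTGTA) has reverse complement TACACTCCAGCG, which matches the top strand at positions 7–18; primer A anneals to the top strand there with its 3' end pointing upstream toward position 7.
Primer B (CACACGAGCGGGTC) matches the top strand directly at positions 33–46; it anneals to the bottom strand with its 3' end pointing downstream toward position 46.
The 3' ends diverge (primer A extends toward position 1, primer B toward position 46), so the primers never converge on a shared product.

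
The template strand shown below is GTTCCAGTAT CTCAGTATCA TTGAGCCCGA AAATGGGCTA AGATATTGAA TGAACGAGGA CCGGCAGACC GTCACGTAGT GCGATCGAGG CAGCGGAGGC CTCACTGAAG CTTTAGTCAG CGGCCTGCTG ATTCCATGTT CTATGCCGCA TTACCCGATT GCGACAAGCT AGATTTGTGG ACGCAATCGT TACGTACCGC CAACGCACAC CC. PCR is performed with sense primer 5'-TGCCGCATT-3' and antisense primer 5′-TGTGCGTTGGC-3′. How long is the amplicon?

66 bp

Scanning the template, TGCCGCATT occurs at positions 144–152; this primer anneals to the bottom strand there with its 3' end pointing downstream.
The reverse primer's reverse complement is GCCAACGCACA, which matches the template at positions 199–209.
The product runs from position 144 to position 209, so its length is 209 − 144 + 1 = 66 bp.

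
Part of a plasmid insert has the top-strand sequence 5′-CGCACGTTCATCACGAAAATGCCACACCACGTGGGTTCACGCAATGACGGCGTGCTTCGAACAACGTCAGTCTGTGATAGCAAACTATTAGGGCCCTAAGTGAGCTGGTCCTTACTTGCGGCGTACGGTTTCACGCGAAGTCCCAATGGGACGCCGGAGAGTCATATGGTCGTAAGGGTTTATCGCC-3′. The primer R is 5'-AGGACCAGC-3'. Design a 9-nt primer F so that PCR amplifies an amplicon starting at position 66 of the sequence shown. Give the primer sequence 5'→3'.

The reverse primer's reverse complement GCTGGTCCT matches the template at positions 104–112; the product starts at position 66.
The forward primer is identical to the top strand over positions 66–74: GTCAGTCTG.

5'-GTCAGTCTG-3'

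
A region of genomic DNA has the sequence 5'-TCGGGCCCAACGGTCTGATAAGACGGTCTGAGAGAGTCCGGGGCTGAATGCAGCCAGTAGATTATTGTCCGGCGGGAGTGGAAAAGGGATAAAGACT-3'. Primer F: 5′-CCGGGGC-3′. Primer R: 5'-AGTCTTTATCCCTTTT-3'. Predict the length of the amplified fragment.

Forward primer CCGGGGC is found on the top strand at positions 38–44.
Reverse complement of the reverse primer: AAAAGGGATAAAGACT. This occurs on the top strand at positions 82–97.
Amplicon spans positions 38–97: 60 bp.

60 bp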